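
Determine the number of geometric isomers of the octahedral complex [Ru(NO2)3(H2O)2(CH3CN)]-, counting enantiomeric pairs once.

3

In an octahedral complex each vertex has one trans partner and four cis neighbours.
Systematic placement gives 3 geometric isomers: NO2 mer, H2O cis; NO2 mer, H2O trans; NO2 fac, H2O cis.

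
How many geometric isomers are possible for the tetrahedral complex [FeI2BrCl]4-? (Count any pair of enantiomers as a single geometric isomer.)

1

In a tetrahedral complex all four positions are equivalent and every pair of ligands is adjacent — there is no cis/trans distinction.
Only one geometric arrangement is possible.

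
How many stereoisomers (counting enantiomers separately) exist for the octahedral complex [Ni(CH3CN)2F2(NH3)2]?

6

The six octahedral sites form three mutually perpendicular trans pairs.
There are 5 geometric isomers: CH3CN trans, F trans, NH3 trans; CH3CN trans, F cis, NH3 cis; CH3CN cis, F cis, NH3 trans; CH3CN cis, F cis, NH3 cis (chiral); CH3CN cis, F trans, NH3 cis.
One of these lacks any improper symmetry element and so occurs as an enantiomeric pair, giving 5 + 1 = 6 stereoisomers in total.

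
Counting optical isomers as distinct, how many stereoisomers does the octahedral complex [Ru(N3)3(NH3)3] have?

2

The six octahedral sites form three mutually perpendicular trans pairs.
Systematic placement gives 2 geometric isomers: N3 mer; N3 fac.
Each arrangement has an internal mirror plane or centre of symmetry, so none is chiral.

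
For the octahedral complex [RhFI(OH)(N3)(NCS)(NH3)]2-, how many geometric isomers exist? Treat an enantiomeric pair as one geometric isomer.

15

Placing the ligands in turn and identifying arrangements related by rotation or reflection leaves 15 distinct geometric isomers.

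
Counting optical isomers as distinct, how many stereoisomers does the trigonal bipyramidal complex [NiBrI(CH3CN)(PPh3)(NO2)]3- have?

20

In a trigonal bipyramid the two axial positions differ from the three equatorial ones.
Exhaustive case analysis gives 10 geometric isomers.
Of these, 10 lack any improper symmetry element and so occur as enantiomeric pairs, giving 10 + 10 = 20 stereoisomers in total.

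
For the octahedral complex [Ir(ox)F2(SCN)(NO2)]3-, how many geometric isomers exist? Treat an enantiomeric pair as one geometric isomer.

An octahedron has six vertices in three trans pairs; every non-trans pair is cis.
Each ox is bidentate and must span two cis positions.
There are 4 geometric isomers: F trans; F cis (3 arrangements, 2 chiral).

4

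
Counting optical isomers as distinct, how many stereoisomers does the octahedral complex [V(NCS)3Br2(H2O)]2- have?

3

Working through the distinct placements yields 3 geometric isomers: NCS mer, Br trans; NCS mer, Br cis; NCS fac, Br cis.
Each arrangement has an internal mirror plane or centre of symmetry, so none is chiral.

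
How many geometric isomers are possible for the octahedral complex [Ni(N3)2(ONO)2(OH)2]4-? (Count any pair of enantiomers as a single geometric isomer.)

In an octahedral complex each vertex has one trans partner and four cis neighbours.
There are 5 geometric isomers: N3 trans, ONO trans, OH trans; N3 trans, ONO cis, OH cis; N3 cis, ONO trans, OH cis; N3 cis, ONO cis, OH cis (chiral); N3 cis, ONO cis, OH trans.

5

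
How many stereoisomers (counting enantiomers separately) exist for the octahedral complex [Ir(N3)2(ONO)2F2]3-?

An octahedron has six vertices in three trans pairs; every non-trans pair is cis.
There are 5 geometric isomers: N3 trans, ONO trans, F trans; N3 cis, ONO cis, F trans; N3 cis, ONO trans, F cis; N3 cis, ONO cis, F cis (chiral); N3 trans, ONO cis, F cis.
One of these lacks any improper symmetry element and so occurs as an enantiomeric pair, giving 5 + 1 = 6 stereoisomers in total.

6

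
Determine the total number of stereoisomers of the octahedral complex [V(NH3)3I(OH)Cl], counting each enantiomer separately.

5

The six octahedral sites form three mutually perpendicular trans pairs.
There are 4 geometric isomers: NH3 mer (3 arrangements); NH3 fac (chiral).
One of these lacks any improper symmetry element and so occurs as an enantiomeric pair, giving 4 + 1 = 5 stereoisomers in total.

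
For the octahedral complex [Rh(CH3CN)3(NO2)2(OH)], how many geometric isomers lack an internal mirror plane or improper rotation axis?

The six octahedral sites form three mutually perpendicular trans pairs.
Systematic placement gives 3 geometric isomers: CH3CN mer, NO2 cis; CH3CN mer, NO2 trans; CH3CN fac, NO2 cis.
Each arrangement has an internal mirror plane or centre of symmetry, so none is chiral.

0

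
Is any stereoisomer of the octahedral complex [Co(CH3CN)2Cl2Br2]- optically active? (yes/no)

In an octahedral complex each vertex has one trans partner and four cis neighbours.
The distinct arrangements are (5 in all): CH3CN trans, Cl trans, Br trans; CH3CN cis, Cl cis, Br trans; CH3CN cis, Cl trans, Br cis; CH3CN cis, Cl cis, Br cis (chiral); CH3CN trans, Cl cis, Br cis.
One of these lacks any improper symmetry element and so occurs as an enantiomeric pair, giving 5 + 1 = 6 stereoisomers in total.

yes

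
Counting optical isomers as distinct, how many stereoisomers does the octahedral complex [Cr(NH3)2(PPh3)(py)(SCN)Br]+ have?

15

The six octahedral sites form three mutually perpendicular trans pairs.
Systematic enumeration (placing each ligand type in turn and discarding arrangements equivalent by rotation or reflection) gives 9 geometric isomers.
Of these, 6 lack any improper symmetry element and so occur as enantiomeric pairs, giving 9 + 6 = 15 stereoisomers in total.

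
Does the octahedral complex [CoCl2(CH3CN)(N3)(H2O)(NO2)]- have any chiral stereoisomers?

An octahedron has six vertices in three trans pairs; every non-trans pair is cis.
Exhaustive case analysis gives 9 geometric isomers.
Of these, 6 lack any improper symmetry element and so occur as enantiomeric pairs, giving 9 + 6 = 15 stereoisomers in total.

yes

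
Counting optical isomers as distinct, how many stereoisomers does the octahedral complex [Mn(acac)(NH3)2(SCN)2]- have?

4

Each acac is bidentate and must span two cis positions.
The distinct arrangements are (3 in all): NH3 trans, SCN cis; NH3 cis, SCN cis (chiral); NH3 cis, SCN trans.
One of these lacks any improper symmetry element and so occurs as an enantiomeric pair, giving 3 + 1 = 4 stereoisomers in total.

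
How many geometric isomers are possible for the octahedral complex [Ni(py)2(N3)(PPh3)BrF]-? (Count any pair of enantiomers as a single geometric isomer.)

9

Systematic enumeration (placing each ligand type in turn and discarding arrangements equivalent by rotation or reflection) gives 9 geometric isomers.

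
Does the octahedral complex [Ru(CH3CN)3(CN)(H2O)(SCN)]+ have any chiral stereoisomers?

yes

An octahedron has six vertices in three trans pairs; every non-trans pair is cis.
Working through the distinct placements yields 4 geometric isomers: CH3CN mer (3 arrangements); CH3CN fac (chiral).
One of these lacks any improper symmetry element and so occurs as an enantiomeric pair, giving 4 + 1 = 5 stereoisomers in total.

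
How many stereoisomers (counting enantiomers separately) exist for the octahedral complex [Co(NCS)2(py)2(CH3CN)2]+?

The six octahedral sites form three mutually perpendicular trans pairs.
The distinct arrangements are (5 in all): NCS trans, py trans, CH3CN trans; NCS cis, py cis, CH3CN trans; NCS cis, py trans, CH3CN cis; NCS cis, py cis, CH3CN cis (chiral); NCS trans, py cis, CH3CN cis.
One of these lacks any improper symmetry element and so occurs as an enantiomeric pair, giving 5 + 1 = 6 stereoisomers in total.

6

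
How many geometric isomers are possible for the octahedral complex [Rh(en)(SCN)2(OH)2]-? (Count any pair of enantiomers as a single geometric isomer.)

3

The six octahedral sites form three mutually perpendicular trans pairs.
Each en is bidentate and must span two cis positions.
Systematic placement gives 3 geometric isomers: SCN cis, OH trans; SCN cis, OH cis (chiral); SCN trans, OH cis.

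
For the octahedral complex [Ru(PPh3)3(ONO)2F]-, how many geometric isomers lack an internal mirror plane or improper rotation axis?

0

An octahedron has six vertices in three trans pairs; every non-trans pair is cis.
There are 3 geometric isomers: PPh3 mer, ONO cis; PPh3 mer, ONO trans; PPh3 fac, ONO cis.
Each arrangement has an internal mirror plane or centre of symmetry, so none is chiral.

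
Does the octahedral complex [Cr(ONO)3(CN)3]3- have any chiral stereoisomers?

An octahedron has six vertices in three trans pairs; every non-trans pair is cis.
Systematic placement gives 2 geometric isomers: ONO mer; ONO fac.
Each arrangement has an internal mirror plane or centre of symmetry, so none is chiral.

no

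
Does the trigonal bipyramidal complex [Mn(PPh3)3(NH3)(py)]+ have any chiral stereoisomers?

no

A trigonal bipyramid has two axial and three equatorial sites, which are chemically inequivalent.
The distinct arrangements are (4 in all): NH3 axial, py equatorial; NH3 axial, py axial; NH3 equatorial, py equatorial; NH3 equatorial, py axial.
Each arrangement has an internal mirror plane or centre of symmetry, so none is chiral.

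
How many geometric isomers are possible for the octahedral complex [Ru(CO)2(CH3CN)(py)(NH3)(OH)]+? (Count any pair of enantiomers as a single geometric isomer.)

9

An octahedron has six vertices in three trans pairs; every non-trans pair is cis.
Exhaustive case analysis gives 9 geometric isomers.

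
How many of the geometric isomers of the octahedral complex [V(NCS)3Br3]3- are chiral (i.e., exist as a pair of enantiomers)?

An octahedron has six vertices in three trans pairs; every non-trans pair is cis.
Working through the distinct placements yields 2 geometric isomers: NCS mer; NCS fac.
Each arrangement has an internal mirror plane or centre of symmetry, so none is chiral.

0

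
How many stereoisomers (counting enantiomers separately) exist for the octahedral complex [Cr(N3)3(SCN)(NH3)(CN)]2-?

5

The six octahedral sites form three mutually perpendicular trans pairs.
Working through the distinct placements yields 4 geometric isomers: N3 mer (3 arrangements); N3 fac (chiral).
One of these lacks any improper symmetry element and so occurs as an enantiomeric pair, giving 4 + 1 = 5 stereoisomers in total.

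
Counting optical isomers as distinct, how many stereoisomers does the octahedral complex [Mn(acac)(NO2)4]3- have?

1

An octahedron has six vertices in three trans pairs; every non-trans pair is cis.
Each acac is bidentate and must span two cis positions.
Only one geometric arrangement is possible.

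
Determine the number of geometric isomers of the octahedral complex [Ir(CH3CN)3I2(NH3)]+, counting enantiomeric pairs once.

The six octahedral sites form three mutually perpendicular trans pairs.
There are 3 geometric isomers: CH3CN mer, I cis; CH3CN mer, I trans; CH3CN fac, I cis.

3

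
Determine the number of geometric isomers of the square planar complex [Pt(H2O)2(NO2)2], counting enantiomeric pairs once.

In a square planar complex each vertex has one trans partner and two cis neighbours.
There are 2 geometric isomers: H2O cis; H2O trans.

2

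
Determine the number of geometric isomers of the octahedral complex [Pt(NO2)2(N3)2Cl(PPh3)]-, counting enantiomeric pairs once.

Working through the distinct placements yields 6 geometric isomers: NO2 cis, N3 cis (3 arrangements, 2 chiral); NO2 trans, N3 cis; NO2 cis, N3 trans; NO2 trans, N3 trans.

6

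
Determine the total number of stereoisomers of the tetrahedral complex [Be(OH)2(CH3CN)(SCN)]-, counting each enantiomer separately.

In a tetrahedral complex all four positions are equivalent and every pair of ligands is adjacent — there is no cis/trans distinction.
Only one geometric arrangement is possible.

1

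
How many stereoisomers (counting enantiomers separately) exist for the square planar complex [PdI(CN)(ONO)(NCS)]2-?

3

A square has two trans pairs of vertices; adjacent vertices are cis.
The distinct arrangements are (3 in all): (CN/NCS trans, I/ONO trans); (CN/ONO trans, I/NCS trans); (CN/I trans, NCS/ONO trans).
Each arrangement has an internal mirror plane or centre of symmetry, so none is chiral.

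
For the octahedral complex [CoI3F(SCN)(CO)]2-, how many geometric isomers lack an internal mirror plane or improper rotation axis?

1

An octahedron has six vertices in three trans pairs; every non-trans pair is cis.
There are 4 geometric isomers: I mer (3 arrangements); I fac (chiral).
One of these lacks any improper symmetry element and so occurs as an enantiomeric pair, giving 4 + 1 = 5 stereoisomers in total.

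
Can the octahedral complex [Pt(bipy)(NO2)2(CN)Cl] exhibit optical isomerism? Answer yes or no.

In an octahedral complex each vertex has one trans partner and four cis neighbours.
Each bipy is bidentate and must span two cis positions.
Systematic placement gives 4 geometric isomers: NO2 cis (3 arrangements, 2 chiral); NO2 trans.
Of these, 2 lack any improper symmetry element and so occur as enantiomeric pairs, giving 4 + 2 = 6 stereoisomers in total.

yes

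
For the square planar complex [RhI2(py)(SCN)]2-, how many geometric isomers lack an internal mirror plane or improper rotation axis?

0

The distinct arrangements are (2 in all): I cis; I trans.
Each arrangement has an internal mirror plane or centre of symmetry, so none is chiral.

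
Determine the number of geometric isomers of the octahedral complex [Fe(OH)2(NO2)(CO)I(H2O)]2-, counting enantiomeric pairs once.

An octahedron has six vertices in three trans pairs; every non-trans pair is cis.
Exhaustive case analysis gives 9 geometric isomers.

9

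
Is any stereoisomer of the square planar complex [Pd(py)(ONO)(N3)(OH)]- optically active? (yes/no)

In a square planar complex each vertex has one trans partner and two cis neighbours.
Systematic placement gives 3 geometric isomers: (N3/ONO trans, OH/py trans); (N3/py trans, OH/ONO trans); (N3/OH trans, ONO/py trans).
Each arrangement has an internal mirror plane or centre of symmetry, so none is chiral.

no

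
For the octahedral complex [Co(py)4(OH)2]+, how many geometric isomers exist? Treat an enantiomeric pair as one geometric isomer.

In an octahedral complex each vertex has one trans partner and four cis neighbours.
There are 2 geometric isomers: OH trans; OH cis.

2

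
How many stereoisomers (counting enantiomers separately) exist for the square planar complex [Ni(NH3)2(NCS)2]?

In a square planar complex each vertex has one trans partner and two cis neighbours.
Systematic placement gives 2 geometric isomers: NH3 cis; NH3 trans.
Each arrangement has an internal mirror plane or centre of symmetry, so none is chiral.

2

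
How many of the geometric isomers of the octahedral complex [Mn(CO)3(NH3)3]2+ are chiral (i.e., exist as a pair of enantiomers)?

The six octahedral sites form three mutually perpendicular trans pairs.
Working through the distinct placements yields 2 geometric isomers: CO mer; CO fac.
Each arrangement has an internal mirror plane or centre of symmetry, so none is chiral.

0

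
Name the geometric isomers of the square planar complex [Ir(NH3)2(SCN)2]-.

Working through the distinct placements yields 2 geometric isomers: NH3 cis; NH3 trans.

cis and trans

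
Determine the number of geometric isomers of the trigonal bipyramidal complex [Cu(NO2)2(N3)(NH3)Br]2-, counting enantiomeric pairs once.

Exhaustive case analysis gives 7 geometric isomers.

7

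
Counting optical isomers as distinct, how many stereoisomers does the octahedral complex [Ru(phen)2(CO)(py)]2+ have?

3

In an octahedral complex each vertex has one trans partner and four cis neighbours.
Each phen is bidentate and must span two cis positions.
Working through the distinct placements yields 2 geometric isomers: CO and py mutually cis (chiral); CO and py mutually trans.
One of these lacks any improper symmetry element and so occurs as an enantiomeric pair, giving 2 + 1 = 3 stereoisomers in total.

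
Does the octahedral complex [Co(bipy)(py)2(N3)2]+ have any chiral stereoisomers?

In an octahedral complex each vertex has one trans partner and four cis neighbours.
Each bipy is bidentate and must span two cis positions.
There are 3 geometric isomers: py cis, N3 trans; py trans, N3 cis; py cis, N3 cis (chiral).
One of these lacks any improper symmetry element and so occurs as an enantiomeric pair, giving 3 + 1 = 4 stereoisomers in total.

yes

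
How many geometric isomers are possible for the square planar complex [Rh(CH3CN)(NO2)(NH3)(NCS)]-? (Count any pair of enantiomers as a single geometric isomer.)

3

Working through the distinct placements yields 3 geometric isomers: (CH3CN/NH3 trans, NCS/NO2 trans); (CH3CN/NO2 trans, NCS/NH3 trans); (CH3CN/NCS trans, NH3/NO2 trans).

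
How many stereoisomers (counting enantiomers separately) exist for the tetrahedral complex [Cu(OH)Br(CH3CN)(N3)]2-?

In a tetrahedral complex all four positions are equivalent and every pair of ligands is adjacent — there is no cis/trans distinction.
Only one geometric arrangement is possible; it has no improper symmetry element, so it exists as a pair of enantiomers (2 stereoisomers).

2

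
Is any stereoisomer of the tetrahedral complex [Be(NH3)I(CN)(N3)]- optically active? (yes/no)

yes

Only one geometric arrangement is possible; it has no improper symmetry element, so it exists as a pair of enantiomers (2 stereoisomers).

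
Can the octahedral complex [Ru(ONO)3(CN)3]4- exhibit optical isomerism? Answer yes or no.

no

An octahedron has six vertices in three trans pairs; every non-trans pair is cis.
Systematic placement gives 2 geometric isomers: ONO mer; ONO fac.
Each arrangement has an internal mirror plane or centre of symmetry, so none is chiral.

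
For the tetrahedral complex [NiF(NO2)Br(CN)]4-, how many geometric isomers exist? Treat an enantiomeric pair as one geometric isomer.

1

In a tetrahedral complex all four positions are equivalent and every pair of ligands is adjacent — there is no cis/trans distinction.
Only one geometric arrangement is possible; it has no improper symmetry element, so it exists as a pair of enantiomers (2 stereoisomers).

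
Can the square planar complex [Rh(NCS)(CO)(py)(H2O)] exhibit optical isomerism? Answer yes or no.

no

A square has two trans pairs of vertices; adjacent vertices are cis.
The distinct arrangements are (3 in all): (CO/NCS trans, H2O/py trans); (CO/py trans, H2O/NCS trans); (CO/H2O trans, NCS/py trans).
Each arrangement has an internal mirror plane or centre of symmetry, so none is chiral.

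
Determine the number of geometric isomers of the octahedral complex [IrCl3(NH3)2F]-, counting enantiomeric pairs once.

3

An octahedron has six vertices in three trans pairs; every non-trans pair is cis.
There are 3 geometric isomers: Cl mer, NH3 trans; Cl mer, NH3 cis; Cl fac, NH3 cis.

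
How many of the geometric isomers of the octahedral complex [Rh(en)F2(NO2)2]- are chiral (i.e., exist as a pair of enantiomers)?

1

The six octahedral sites form three mutually perpendicular trans pairs.
Each en is bidentate and must span two cis positions.
The distinct arrangements are (3 in all): F trans, NO2 cis; F cis, NO2 cis (chiral); F cis, NO2 trans.
One of these lacks any improper symmetry element and so occurs as an enantiomeric pair, giving 3 + 1 = 4 stereoisomers in total.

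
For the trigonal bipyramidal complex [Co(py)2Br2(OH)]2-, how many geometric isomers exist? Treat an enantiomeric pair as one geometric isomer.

5

In a trigonal bipyramid the two axial positions differ from the three equatorial ones.
Systematic enumeration (placing each ligand type in turn and discarding arrangements equivalent by rotation or reflection) gives 5 geometric isomers.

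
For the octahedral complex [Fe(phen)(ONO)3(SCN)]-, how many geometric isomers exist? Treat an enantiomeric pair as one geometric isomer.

The six octahedral sites form three mutually perpendicular trans pairs.
Each phen is bidentate and must span two cis positions.
Working through the distinct placements yields 2 geometric isomers: ONO mer; ONO fac.

2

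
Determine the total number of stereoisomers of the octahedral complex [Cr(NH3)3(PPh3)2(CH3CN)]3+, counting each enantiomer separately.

The distinct arrangements are (3 in all): NH3 mer, PPh3 trans; NH3 fac, PPh3 cis; NH3 mer, PPh3 cis.
Each arrangement has an internal mirror plane or centre of symmetry, so none is chiral.

3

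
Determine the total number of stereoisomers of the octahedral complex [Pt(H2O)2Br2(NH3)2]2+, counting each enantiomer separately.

6

In an octahedral complex each vertex has one trans partner and four cis neighbours.
Systematic placement gives 5 geometric isomers: H2O trans, Br trans, NH3 trans; H2O cis, Br trans, NH3 cis; H2O cis, Br cis, NH3 trans; H2O cis, Br cis, NH3 cis (chiral); H2O trans, Br cis, NH3 cis.
One of these lacks any improper symmetry element and so occurs as an enantiomeric pair, giving 5 + 1 = 6 stereoisomers in total.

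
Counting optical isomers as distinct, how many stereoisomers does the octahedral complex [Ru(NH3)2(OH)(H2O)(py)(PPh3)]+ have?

Systematic enumeration (placing each ligand type in turn and discarding arrangements equivalent by rotation or reflection) gives 9 geometric isomers.
Of these, 6 lack any improper symmetry element and so occur as enantiomeric pairs, giving 9 + 6 = 15 stereoisomers in total.

15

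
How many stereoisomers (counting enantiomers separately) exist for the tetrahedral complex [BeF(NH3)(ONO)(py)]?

All four vertices of a tetrahedron are equivalent and mutually adjacent, so cis/trans isomerism cannot arise.
Only one geometric arrangement is possible; it has no improper symmetry element, so it exists as a pair of enantiomers (2 stereoisomers).

2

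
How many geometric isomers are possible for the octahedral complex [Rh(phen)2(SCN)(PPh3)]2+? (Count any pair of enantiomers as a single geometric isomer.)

2

Each phen is bidentate and must span two cis positions.
There are 2 geometric isomers: SCN and PPh3 mutually trans; SCN and PPh3 mutually cis (chiral).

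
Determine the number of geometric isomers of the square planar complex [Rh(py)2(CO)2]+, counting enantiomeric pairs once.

In a square planar complex each vertex has one trans partner and two cis neighbours.
There are 2 geometric isomers: py cis; py trans.

2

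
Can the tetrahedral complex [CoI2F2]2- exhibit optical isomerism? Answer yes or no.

All four vertices of a tetrahedron are equivalent and mutually adjacent, so cis/trans isomerism cannot arise.
Only one geometric arrangement is possible.

no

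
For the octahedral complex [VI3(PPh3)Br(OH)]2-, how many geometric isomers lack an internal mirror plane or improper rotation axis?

1

Systematic placement gives 4 geometric isomers: I mer (3 arrangements); I fac (chiral).
One of these lacks any improper symmetry element and so occurs as an enantiomeric pair, giving 4 + 1 = 5 stereoisomers in total.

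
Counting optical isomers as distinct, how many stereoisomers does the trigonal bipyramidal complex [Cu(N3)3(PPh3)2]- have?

3

In a trigonal bipyramid the two axial positions differ from the three equatorial ones.
Working through the distinct placements yields 3 geometric isomers: PPh3 both equatorial; PPh3 one axial, one equatorial; PPh3 both axial.
Each arrangement has an internal mirror plane or centre of symmetry, so none is chiral.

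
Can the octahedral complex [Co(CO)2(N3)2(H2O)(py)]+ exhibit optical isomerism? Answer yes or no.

yes

In an octahedral complex each vertex has one trans partner and four cis neighbours.
Working through the distinct placements yields 6 geometric isomers: CO trans, N3 cis; CO trans, N3 trans; CO cis, N3 cis (3 arrangements, 2 chiral); CO cis, N3 trans.
Of these, 2 lack any improper symmetry element and so occur as enantiomeric pairs, giving 6 + 2 = 8 stereoisomers in total.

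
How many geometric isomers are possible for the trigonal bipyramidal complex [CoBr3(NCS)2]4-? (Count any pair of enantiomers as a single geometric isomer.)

3

Working through the distinct placements yields 3 geometric isomers: NCS both equatorial; NCS one axial, one equatorial; NCS both axial.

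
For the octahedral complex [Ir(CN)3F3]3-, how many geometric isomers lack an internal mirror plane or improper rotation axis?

0

In an octahedral complex each vertex has one trans partner and four cis neighbours.
Systematic placement gives 2 geometric isomers: CN mer; CN fac.
Each arrangement has an internal mirror plane or centre of symmetry, so none is chiral.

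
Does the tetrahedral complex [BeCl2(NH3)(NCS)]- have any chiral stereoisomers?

no

In a tetrahedral complex all four positions are equivalent and every pair of ligands is adjacent — there is no cis/trans distinction.
Only one geometric arrangement is possible.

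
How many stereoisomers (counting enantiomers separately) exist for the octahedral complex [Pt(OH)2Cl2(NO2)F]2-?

8

In an octahedral complex each vertex has one trans partner and four cis neighbours.
The distinct arrangements are (6 in all): OH trans, Cl trans; OH cis, Cl trans; OH trans, Cl cis; OH cis, Cl cis (3 arrangements, 2 chiral).
Of these, 2 lack any improper symmetry element and so occur as enantiomeric pairs, giving 6 + 2 = 8 stereoisomers in total.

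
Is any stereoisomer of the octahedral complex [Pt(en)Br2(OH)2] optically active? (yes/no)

yes

An octahedron has six vertices in three trans pairs; every non-trans pair is cis.
Each en is bidentate and must span two cis positions.
Working through the distinct placements yields 3 geometric isomers: Br trans, OH cis; Br cis, OH cis (chiral); Br cis, OH trans.
One of these lacks any improper symmetry element and so occurs as an enantiomeric pair, giving 3 + 1 = 4 stereoisomers in total.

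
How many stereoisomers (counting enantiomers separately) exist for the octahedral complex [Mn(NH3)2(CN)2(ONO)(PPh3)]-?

8

The six octahedral sites form three mutually perpendicular trans pairs.
Working through the distinct placements yields 6 geometric isomers: NH3 trans, CN trans; NH3 cis, CN trans; NH3 cis, CN cis (3 arrangements, 2 chiral); NH3 trans, CN cis.
Of these, 2 lack any improper symmetry element and so occur as enantiomeric pairs, giving 6 + 2 = 8 stereoisomers in total.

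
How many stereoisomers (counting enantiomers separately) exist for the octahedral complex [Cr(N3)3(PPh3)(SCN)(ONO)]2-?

An octahedron has six vertices in three trans pairs; every non-trans pair is cis.
Working through the distinct placements yields 4 geometric isomers: N3 mer (3 arrangements); N3 fac (chiral).
One of these lacks any improper symmetry element and so occurs as an enantiomeric pair, giving 4 + 1 = 5 stereoisomers in total.

5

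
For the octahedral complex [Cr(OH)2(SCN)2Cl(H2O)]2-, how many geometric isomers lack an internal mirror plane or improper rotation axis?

2

Working through the distinct placements yields 6 geometric isomers: OH trans, SCN trans; OH cis, SCN cis (3 arrangements, 2 chiral); OH cis, SCN trans; OH trans, SCN cis.
Of these, 2 lack any improper symmetry element and so occur as enantiomeric pairs, giving 6 + 2 = 8 stereoisomers in total.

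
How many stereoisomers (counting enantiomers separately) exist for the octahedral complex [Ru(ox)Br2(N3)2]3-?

An octahedron has six vertices in three trans pairs; every non-trans pair is cis.
Each ox is bidentate and must span two cis positions.
Working through the distinct placements yields 3 geometric isomers: Br trans, N3 cis; Br cis, N3 cis (chiral); Br cis, N3 trans.
One of these lacks any improper symmetry element and so occurs as an enantiomeric pair, giving 3 + 1 = 4 stereoisomers in total.

4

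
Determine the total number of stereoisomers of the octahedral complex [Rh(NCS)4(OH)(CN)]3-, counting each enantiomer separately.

There are 2 geometric isomers: OH and CN mutually cis; OH and CN mutually trans.
Each arrangement has an internal mirror plane or centre of symmetry, so none is chiral.

2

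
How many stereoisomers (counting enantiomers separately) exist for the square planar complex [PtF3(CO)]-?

1

Only one geometric arrangement is possible.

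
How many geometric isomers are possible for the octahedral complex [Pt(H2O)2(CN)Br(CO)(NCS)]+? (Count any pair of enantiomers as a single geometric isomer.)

9

An octahedron has six vertices in three trans pairs; every non-trans pair is cis.
Exhaustive case analysis gives 9 geometric isomers.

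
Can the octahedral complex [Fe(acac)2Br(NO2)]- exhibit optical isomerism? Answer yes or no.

yes

In an octahedral complex each vertex has one trans partner and four cis neighbours.
Each acac is bidentate and must span two cis positions.
Working through the distinct placements yields 2 geometric isomers: Br and NO2 mutually trans; Br and NO2 mutually cis (chiral).
One of these lacks any improper symmetry element and so occurs as an enantiomeric pair, giving 2 + 1 = 3 stereoisomers in total.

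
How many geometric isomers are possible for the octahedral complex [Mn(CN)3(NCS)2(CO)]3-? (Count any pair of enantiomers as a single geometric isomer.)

3

The six octahedral sites form three mutually perpendicular trans pairs.
Systematic placement gives 3 geometric isomers: CN mer, NCS trans; CN mer, NCS cis; CN fac, NCS cis.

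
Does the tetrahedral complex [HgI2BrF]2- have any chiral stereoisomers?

All four vertices of a tetrahedron are equivalent and mutually adjacent, so cis/trans isomerism cannot arise.
Only one geometric arrangement is possible.

no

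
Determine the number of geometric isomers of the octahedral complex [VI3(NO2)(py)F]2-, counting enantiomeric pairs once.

4

The six octahedral sites form three mutually perpendicular trans pairs.
The distinct arrangements are (4 in all): I mer (3 arrangements); I fac (chiral).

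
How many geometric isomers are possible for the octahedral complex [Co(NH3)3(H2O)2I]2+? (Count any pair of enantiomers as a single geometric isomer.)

The six octahedral sites form three mutually perpendicular trans pairs.
Systematic placement gives 3 geometric isomers: NH3 mer, H2O trans; NH3 mer, H2O cis; NH3 fac, H2O cis.

3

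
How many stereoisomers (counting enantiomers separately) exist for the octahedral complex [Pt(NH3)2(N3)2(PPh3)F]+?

8

Systematic placement gives 6 geometric isomers: NH3 cis, N3 cis (3 arrangements, 2 chiral); NH3 trans, N3 cis; NH3 cis, N3 trans; NH3 trans, N3 trans.
Of these, 2 lack any improper symmetry element and so occur as enantiomeric pairs, giving 6 + 2 = 8 stereoisomers in total.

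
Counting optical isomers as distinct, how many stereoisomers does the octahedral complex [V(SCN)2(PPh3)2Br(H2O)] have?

In an octahedral complex each vertex has one trans partner and four cis neighbours.
The distinct arrangements are (6 in all): SCN trans, PPh3 trans; SCN cis, PPh3 cis (3 arrangements, 2 chiral); SCN trans, PPh3 cis; SCN cis, PPh3 trans.
Of these, 2 lack any improper symmetry element and so occur as enantiomeric pairs, giving 6 + 2 = 8 stereoisomers in total.

8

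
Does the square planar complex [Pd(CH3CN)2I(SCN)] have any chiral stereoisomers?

In a square planar complex each vertex has one trans partner and two cis neighbours.
Working through the distinct placements yields 2 geometric isomers: CH3CN cis; CH3CN trans.
Each arrangement has an internal mirror plane or centre of symmetry, so none is chiral.

no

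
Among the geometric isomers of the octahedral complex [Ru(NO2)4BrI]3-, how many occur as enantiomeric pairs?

An octahedron has six vertices in three trans pairs; every non-trans pair is cis.
Systematic placement gives 2 geometric isomers: Br and I mutually trans; Br and I mutually cis.
Each arrangement has an internal mirror plane or centre of symmetry, so none is chiral.

0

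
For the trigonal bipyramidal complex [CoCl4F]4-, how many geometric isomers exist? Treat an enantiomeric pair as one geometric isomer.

2

The distinct arrangements are (2 in all): F equatorial; F axial.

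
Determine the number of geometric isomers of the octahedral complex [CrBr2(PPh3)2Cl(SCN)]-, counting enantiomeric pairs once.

The six octahedral sites form three mutually perpendicular trans pairs.
The distinct arrangements are (6 in all): Br trans, PPh3 cis; Br trans, PPh3 trans; Br cis, PPh3 cis (3 arrangements, 2 chiral); Br cis, PPh3 trans.

6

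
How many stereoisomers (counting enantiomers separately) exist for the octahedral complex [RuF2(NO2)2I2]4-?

6

There are 5 geometric isomers: F trans, NO2 trans, I trans; F trans, NO2 cis, I cis; F cis, NO2 trans, I cis; F cis, NO2 cis, I cis (chiral); F cis, NO2 cis, I trans.
One of these lacks any improper symmetry element and so occurs as an enantiomeric pair, giving 5 + 1 = 6 stereoisomers in total.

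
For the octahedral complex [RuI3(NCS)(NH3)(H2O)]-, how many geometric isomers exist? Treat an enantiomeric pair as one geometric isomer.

In an octahedral complex each vertex has one trans partner and four cis neighbours.
The distinct arrangements are (4 in all): I mer (3 arrangements); I fac (chiral).

4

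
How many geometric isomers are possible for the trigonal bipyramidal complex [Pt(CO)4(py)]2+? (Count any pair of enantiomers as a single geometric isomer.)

2

A trigonal bipyramid has two axial and three equatorial sites, which are chemically inequivalent.
There are 2 geometric isomers: py equatorial; py axial.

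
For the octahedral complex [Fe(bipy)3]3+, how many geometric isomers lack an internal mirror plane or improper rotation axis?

In an octahedral complex each vertex has one trans partner and four cis neighbours.
Each bipy is bidentate and must span two cis positions.
Only one geometric arrangement is possible; it has no improper symmetry element, so it exists as a pair of enantiomers (2 stereoisomers).

1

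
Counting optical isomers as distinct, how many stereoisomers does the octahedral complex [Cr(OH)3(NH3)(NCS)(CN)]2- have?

5

The six octahedral sites form three mutually perpendicular trans pairs.
Systematic placement gives 4 geometric isomers: OH mer (3 arrangements); OH fac (chiral).
One of these lacks any improper symmetry element and so occurs as an enantiomeric pair, giving 4 + 1 = 5 stereoisomers in total.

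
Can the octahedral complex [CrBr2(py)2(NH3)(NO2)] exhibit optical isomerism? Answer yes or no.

yes

The distinct arrangements are (6 in all): Br trans, py trans; Br trans, py cis; Br cis, py trans; Br cis, py cis (3 arrangements, 2 chiral).
Of these, 2 lack any improper symmetry element and so occur as enantiomeric pairs, giving 6 + 2 = 8 stereoisomers in total.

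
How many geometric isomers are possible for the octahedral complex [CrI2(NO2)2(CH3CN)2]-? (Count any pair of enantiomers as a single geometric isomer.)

Working through the distinct placements yields 5 geometric isomers: I trans, NO2 trans, CH3CN trans; I cis, NO2 cis, CH3CN trans; I cis, NO2 trans, CH3CN cis; I cis, NO2 cis, CH3CN cis (chiral); I trans, NO2 cis, CH3CN cis.

5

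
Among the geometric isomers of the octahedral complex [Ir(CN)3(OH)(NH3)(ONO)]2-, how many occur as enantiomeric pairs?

In an octahedral complex each vertex has one trans partner and four cis neighbours.
There are 4 geometric isomers: CN mer (3 arrangements); CN fac (chiral).
One of these lacks any improper symmetry element and so occurs as an enantiomeric pair, giving 4 + 1 = 5 stereoisomers in total.

1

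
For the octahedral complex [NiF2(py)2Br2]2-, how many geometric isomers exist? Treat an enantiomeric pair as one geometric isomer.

There are 5 geometric isomers: F trans, py trans, Br trans; F cis, py cis, Br trans; F cis, py trans, Br cis; F cis, py cis, Br cis (chiral); F trans, py cis, Br cis.

5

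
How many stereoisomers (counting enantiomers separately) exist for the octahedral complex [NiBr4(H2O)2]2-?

2

Systematic placement gives 2 geometric isomers: H2O trans; H2O cis.
Each arrangement has an internal mirror plane or centre of symmetry, so none is chiral.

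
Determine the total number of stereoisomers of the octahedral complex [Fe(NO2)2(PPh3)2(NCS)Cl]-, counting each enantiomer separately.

8

Working through the distinct placements yields 6 geometric isomers: NO2 trans, PPh3 trans; NO2 cis, PPh3 cis (3 arrangements, 2 chiral); NO2 cis, PPh3 trans; NO2 trans, PPh3 cis.
Of these, 2 lack any improper symmetry element and so occur as enantiomeric pairs, giving 6 + 2 = 8 stereoisomers in total.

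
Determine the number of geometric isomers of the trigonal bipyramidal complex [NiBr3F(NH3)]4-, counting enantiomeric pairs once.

In a trigonal bipyramid the two axial positions differ from the three equatorial ones.
The distinct arrangements are (4 in all): F equatorial, NH3 equatorial; F axial, NH3 equatorial; F equatorial, NH3 axial; F axial, NH3 axial.

4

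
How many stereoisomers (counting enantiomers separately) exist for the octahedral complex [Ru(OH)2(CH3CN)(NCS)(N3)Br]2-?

In an octahedral complex each vertex has one trans partner and four cis neighbours.
Exhaustive case analysis gives 9 geometric isomers.
Of these, 6 lack any improper symmetry element and so occur as enantiomeric pairs, giving 9 + 6 = 15 stereoisomers in total.

15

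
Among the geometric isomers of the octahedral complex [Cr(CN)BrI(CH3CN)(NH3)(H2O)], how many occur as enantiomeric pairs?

The six octahedral sites form three mutually perpendicular trans pairs.
Systematic enumeration (placing each ligand type in turn and discarding arrangements equivalent by rotation or reflection) gives 15 geometric isomers.
Of these, 15 lack any improper symmetry element and so occur as enantiomeric pairs, giving 15 + 15 = 30 stereoisomers in total.

15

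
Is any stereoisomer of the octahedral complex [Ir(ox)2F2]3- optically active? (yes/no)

In an octahedral complex each vertex has one trans partner and four cis neighbours.
Each ox is bidentate and must span two cis positions.
Systematic placement gives 2 geometric isomers: F trans; F cis (chiral).
One of these lacks any improper symmetry element and so occurs as an enantiomeric pair, giving 2 + 1 = 3 stereoisomers in total.

yes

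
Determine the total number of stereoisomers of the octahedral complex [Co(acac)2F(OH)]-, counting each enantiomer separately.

3

The six octahedral sites form three mutually perpendicular trans pairs.
Each acac is bidentate and must span two cis positions.
There are 2 geometric isomers: F and OH mutually trans; F and OH mutually cis (chiral).
One of these lacks any improper symmetry element and so occurs as an enantiomeric pair, giving 2 + 1 = 3 stereoisomers in total.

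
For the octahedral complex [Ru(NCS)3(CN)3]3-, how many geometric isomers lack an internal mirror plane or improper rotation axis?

In an octahedral complex each vertex has one trans partner and four cis neighbours.
There are 2 geometric isomers: NCS mer; NCS fac.
Each arrangement has an internal mirror plane or centre of symmetry, so none is chiral.

0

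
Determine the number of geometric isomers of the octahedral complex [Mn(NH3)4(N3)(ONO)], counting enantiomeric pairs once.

2

In an octahedral complex each vertex has one trans partner and four cis neighbours.
Systematic placement gives 2 geometric isomers: N3 and ONO mutually cis; N3 and ONO mutually trans.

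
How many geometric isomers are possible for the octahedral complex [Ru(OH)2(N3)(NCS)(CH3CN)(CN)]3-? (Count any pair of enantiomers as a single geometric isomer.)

An octahedron has six vertices in three trans pairs; every non-trans pair is cis.
Systematic enumeration (placing each ligand type in turn and discarding arrangements equivalent by rotation or reflection) gives 9 geometric isomers.

9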